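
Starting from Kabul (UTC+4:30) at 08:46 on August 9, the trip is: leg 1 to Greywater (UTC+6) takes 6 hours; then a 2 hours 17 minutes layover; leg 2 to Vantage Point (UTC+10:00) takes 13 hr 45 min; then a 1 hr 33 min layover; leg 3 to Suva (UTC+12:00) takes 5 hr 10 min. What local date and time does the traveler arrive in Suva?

Convert departure to UTC: 08:46 − 4:30 = 04:16 UTC on Aug 9.
Add 6 hours leg 1 → 10:16 UTC.
Add 2 hours 17 minutes layover in Greywater → 12:33 UTC.
Add 13 hours and 45 minutes leg 2 → 02:18 UTC (Aug 10).
Add 1 hour and 33 minutes layover in Vantage Point → 03:51 UTC.
Add 5 hours and 10 minutes leg 3 → 09:01 UTC.
Suva is UTC+12:00, so local arrival = 09:01 + 12:00 = 21:01 on Aug 10.

21:01 on August 10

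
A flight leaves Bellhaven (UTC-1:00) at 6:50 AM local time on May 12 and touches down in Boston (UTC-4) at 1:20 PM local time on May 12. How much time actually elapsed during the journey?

9 hours 30 minutes

Departure in UTC: 6:50 AM + 1:00 = 7:50 AM on May 12.
Arrival in UTC: 1:20 PM + 4:00 = 5:20 PM on May 12.
Elapsed = 5:20 PM − 7:50 AM = 9 hours 30 minutes.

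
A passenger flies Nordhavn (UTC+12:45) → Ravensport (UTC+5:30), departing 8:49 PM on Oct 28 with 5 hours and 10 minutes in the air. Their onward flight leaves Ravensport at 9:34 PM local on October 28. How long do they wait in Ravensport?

Convert departure to UTC: 8:49 PM − 12:45 = 8:04 AM UTC on Oct 28.
Add 5 hours 10 minutes flight time → 1:14 PM UTC.
Ravensport is UTC+5:30, so local arrival = 1:14 PM + 5:30 = 6:44 PM on Oct 28.
Layover = 9:34 PM − 6:44 PM = 2 hours 50 minutes.

2 hours 50 minutes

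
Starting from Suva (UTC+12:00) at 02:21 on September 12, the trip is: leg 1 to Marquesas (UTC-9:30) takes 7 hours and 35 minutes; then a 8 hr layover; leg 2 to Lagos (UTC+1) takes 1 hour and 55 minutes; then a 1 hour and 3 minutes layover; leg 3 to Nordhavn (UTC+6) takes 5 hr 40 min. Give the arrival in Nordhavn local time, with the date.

20:34 on September 12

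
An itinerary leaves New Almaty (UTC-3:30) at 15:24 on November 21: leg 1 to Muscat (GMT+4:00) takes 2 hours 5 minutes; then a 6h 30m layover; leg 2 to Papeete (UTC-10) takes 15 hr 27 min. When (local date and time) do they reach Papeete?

08:56 on November 22

Convert departure to UTC: 15:24 + 3:30 = 18:54 UTC on Nov 21.
Add 2 hours and 5 minutes leg 1 → 20:59 UTC.
Add 6 hours and 30 minutes layover in Muscat → 03:29 UTC (Nov 22).
Add 15 hours 27 minutes leg 2 → 18:56 UTC.
Papeete is UTC−10:00, so local arrival = 18:56 − 10:00 = 08:56 on Nov 22.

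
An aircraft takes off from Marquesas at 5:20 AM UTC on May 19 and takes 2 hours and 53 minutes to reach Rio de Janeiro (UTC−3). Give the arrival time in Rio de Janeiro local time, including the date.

5:13 AM on May 19

Departure is given in UTC: 5:20 AM on May 19.
Add 2 hours and 53 minutes → 8:13 AM UTC.
Rio de Janeiro is UTC−3:00: 8:13 AM − 3:00 = 5:13 AM on May 19.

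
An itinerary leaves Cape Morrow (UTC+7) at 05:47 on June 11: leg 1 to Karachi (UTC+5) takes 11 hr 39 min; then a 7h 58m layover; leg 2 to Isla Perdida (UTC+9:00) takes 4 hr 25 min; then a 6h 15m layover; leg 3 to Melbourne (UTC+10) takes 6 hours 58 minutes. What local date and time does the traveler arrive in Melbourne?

22:02 on June 12

Convert departure to UTC: 05:47 − 7:00 = 22:47 UTC on Jun 10.
Add 11 hours and 39 minutes leg 1 → 10:26 UTC (Jun 11).
Add 7 hours 58 minutes layover in Karachi → 18:24 UTC.
Add 4 hours 25 minutes leg 2 → 22:49 UTC.
Add 6 hours and 15 minutes layover in Isla Perdida → 05:04 UTC (Jun 12).
Add 6 hours 58 minutes leg 3 → 12:02 UTC.
Melbourne is UTC+10:00, so local arrival = 12:02 + 10:00 = 22:02 on Jun 12.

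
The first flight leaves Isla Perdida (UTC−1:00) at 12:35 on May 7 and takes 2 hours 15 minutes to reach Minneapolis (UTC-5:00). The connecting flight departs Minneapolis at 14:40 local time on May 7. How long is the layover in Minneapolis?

3 hours 50 minutes

Convert departure to UTC: 12:35 + 1:00 = 13:35 UTC on May 7.
Add 2 hours 15 minutes flight time → 15:50 UTC.
Minneapolis is UTC−5:00, so local arrival = 15:50 − 5:00 = 10:50 on May 7.
Layover = 14:40 − 10:50 = 3 hours 50 minutes.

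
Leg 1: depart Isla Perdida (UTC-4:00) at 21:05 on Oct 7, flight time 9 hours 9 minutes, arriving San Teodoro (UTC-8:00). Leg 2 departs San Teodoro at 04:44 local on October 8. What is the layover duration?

Convert departure to UTC: 21:05 + 4:00 = 01:05 UTC on Oct 8.
Add 9 hours and 9 minutes flight time → 10:14 UTC.
San Teodoro is UTC−8:00, so local arrival = 10:14 − 8:00 = 02:14 on Oct 8.
Layover = 04:44 − 02:14 = 2 hours 30 minutes.

2 hours 30 minutes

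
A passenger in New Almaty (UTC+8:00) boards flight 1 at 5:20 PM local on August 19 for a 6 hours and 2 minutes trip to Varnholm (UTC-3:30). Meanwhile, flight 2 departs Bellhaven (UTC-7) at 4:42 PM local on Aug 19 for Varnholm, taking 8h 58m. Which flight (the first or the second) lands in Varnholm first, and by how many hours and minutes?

Flight 1 in UTC: 5:20 PM − 8:00 = 9:20 AM on Aug 19.
+6 hours 2 minutes → arrive 3:22 PM UTC on Aug 19.
Flight 2 in UTC: 4:42 PM + 7:00 = 11:42 PM on Aug 19.
+8 hours and 58 minutes → arrive 8:40 AM UTC on Aug 20.
Flight 1 lands earlier by 17 hours 18 minutes.

the first, by 17 hours 18 minutes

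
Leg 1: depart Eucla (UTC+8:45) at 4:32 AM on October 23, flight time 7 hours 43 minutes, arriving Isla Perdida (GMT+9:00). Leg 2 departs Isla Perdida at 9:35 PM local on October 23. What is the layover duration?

Convert departure to UTC: 4:32 AM − 8:45 = 7:47 PM UTC on Oct 22.
Add 7 hours 43 minutes flight time → 3:30 AM UTC (Oct 23).
Isla Perdida is UTC+9:00, so local arrival = 3:30 AM + 9:00 = 12:30 PM on Oct 23.
Layover = 9:35 PM − 12:30 PM = 9 hours 5 minutes.

9 hours 5 minutes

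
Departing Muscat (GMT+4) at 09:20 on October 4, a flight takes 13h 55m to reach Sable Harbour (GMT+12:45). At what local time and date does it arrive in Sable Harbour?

08:00 on Oct 5

Convert departure to UTC: 09:20 − 4:00 = 05:20 UTC on Oct 4.
Add 13 hours and 55 minutes travel time → 19:15 UTC.
Sable Harbour is UTC+12:45, so local arrival = 19:15 + 12:45 = 08:00 on Oct 5.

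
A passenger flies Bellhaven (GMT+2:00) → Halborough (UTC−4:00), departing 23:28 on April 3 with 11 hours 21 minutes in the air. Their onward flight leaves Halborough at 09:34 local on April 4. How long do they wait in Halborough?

4 hours 45 minutes

Convert departure to UTC: 23:28 − 2:00 = 21:28 UTC on Apr 3.
Add 11 hours and 21 minutes flight time → 08:49 UTC (Apr 4).
Halborough is UTC−4:00, so local arrival = 08:49 − 4:00 = 04:49 on Apr 4.
Layover = 09:34 − 04:49 = 4 hours 45 minutes.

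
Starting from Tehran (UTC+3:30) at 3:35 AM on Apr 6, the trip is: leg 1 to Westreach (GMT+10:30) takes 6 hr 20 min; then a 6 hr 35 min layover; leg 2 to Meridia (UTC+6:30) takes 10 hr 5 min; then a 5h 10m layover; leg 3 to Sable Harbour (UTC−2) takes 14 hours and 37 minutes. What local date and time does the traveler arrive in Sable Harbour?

Convert departure to UTC: 3:35 AM − 3:30 = 12:05 AM UTC on Apr 6.
Add 6 hours and 20 minutes leg 1 → 6:25 AM UTC.
Add 6 hours 35 minutes layover in Westreach → 1:00 PM UTC.
Add 10 hours and 5 minutes leg 2 → 11:05 PM UTC.
Add 5 hours and 10 minutes layover in Meridia → 4:15 AM UTC (Apr 7).
Add 14 hours and 37 minutes leg 3 → 6:52 PM UTC.
Sable Harbour is UTC−2:00, so local arrival = 6:52 PM − 2:00 = 4:52 PM on Apr 7.

4:52 PM on April 7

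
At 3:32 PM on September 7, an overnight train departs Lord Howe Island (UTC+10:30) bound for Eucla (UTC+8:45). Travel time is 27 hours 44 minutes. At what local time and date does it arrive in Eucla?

Eucla is 1:45 behind Lord Howe Island.
After 27 hours 44 minutes it is 7:16 PM (Sep 8) in Lord Howe Island.
Shift by the zone difference: 7:16 PM − 1:45 = 5:31 PM on Sep 8 in Eucla.

5:31 PM on September 8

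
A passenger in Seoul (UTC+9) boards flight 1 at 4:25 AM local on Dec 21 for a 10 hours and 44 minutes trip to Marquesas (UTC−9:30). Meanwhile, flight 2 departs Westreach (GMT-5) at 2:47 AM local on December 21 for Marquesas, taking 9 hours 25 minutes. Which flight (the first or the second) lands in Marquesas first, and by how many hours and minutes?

the first, by 11 hours 3 minutes

Flight 1 in UTC: 4:25 AM − 9:00 = 7:25 PM on Dec 20.
+10 hours 44 minutes → arrive 6:09 AM UTC on Dec 21.
Flight 2 in UTC: 2:47 AM + 5:00 = 7:47 AM on Dec 21.
+9 hours and 25 minutes → arrive 5:12 PM UTC on Dec 21.
Flight 1 lands earlier by 11 hours 3 minutes.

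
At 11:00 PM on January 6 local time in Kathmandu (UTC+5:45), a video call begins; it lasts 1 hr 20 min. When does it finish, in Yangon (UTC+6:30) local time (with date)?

Convert start to UTC: 11:00 PM − 5:45 = 5:15 PM UTC on Jan 6.
Add 1 hour and 20 minutes duration → 6:35 PM UTC.
Yangon is UTC+6:30, so local end time = 6:35 PM + 6:30 = 1:05 AM on Jan 7.

1:05 AM on Jan 7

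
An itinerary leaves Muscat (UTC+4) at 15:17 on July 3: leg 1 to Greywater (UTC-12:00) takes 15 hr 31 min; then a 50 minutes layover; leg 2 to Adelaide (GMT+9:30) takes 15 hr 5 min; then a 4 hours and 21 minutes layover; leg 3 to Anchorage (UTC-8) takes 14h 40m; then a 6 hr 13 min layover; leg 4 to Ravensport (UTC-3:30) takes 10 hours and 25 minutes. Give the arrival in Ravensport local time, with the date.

02:52 on July 6

Convert departure to UTC: 15:17 − 4:00 = 11:17 UTC on Jul 3.
Add 15 hours 31 minutes leg 1 → 02:48 UTC (Jul 4).
Add 50 minutes layover in Greywater → 03:38 UTC.
Add 15 hours and 5 minutes leg 2 → 18:43 UTC.
Add 4 hours and 21 minutes layover in Adelaide → 23:04 UTC.
Add 14 hours and 40 minutes leg 3 → 13:44 UTC (Jul 5).
Add 6 hours and 13 minutes layover in Anchorage → 19:57 UTC.
Add 10 hours and 25 minutes leg 4 → 06:22 UTC (Jul 6).
Ravensport is UTC−3:30, so local arrival = 06:22 − 3:30 = 02:52 on Jul 6.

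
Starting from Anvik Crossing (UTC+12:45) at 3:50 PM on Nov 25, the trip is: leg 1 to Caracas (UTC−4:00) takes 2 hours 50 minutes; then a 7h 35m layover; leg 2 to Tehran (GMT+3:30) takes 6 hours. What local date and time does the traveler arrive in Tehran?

11:00 PM on Nov 25

Convert departure to UTC: 3:50 PM − 12:45 = 3:05 AM UTC on Nov 25.
Add 2 hours 50 minutes leg 1 → 5:55 AM UTC.
Add 7 hours and 35 minutes layover in Caracas → 1:30 PM UTC.
Add 6 hours leg 2 → 7:30 PM UTC.
Tehran is UTC+3:30, so local arrival = 7:30 PM + 3:30 = 11:00 PM on Nov 25.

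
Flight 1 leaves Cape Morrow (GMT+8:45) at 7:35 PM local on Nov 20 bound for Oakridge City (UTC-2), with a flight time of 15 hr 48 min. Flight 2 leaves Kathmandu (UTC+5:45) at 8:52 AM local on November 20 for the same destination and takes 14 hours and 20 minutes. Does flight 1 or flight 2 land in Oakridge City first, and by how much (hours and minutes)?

Flight 1 in UTC: 7:35 PM − 8:45 = 10:50 AM on Nov 20.
+15 hours 48 minutes → arrive 2:38 AM UTC on Nov 21.
Flight 2 in UTC: 8:52 AM − 5:45 = 3:07 AM on Nov 20.
+14 hours and 20 minutes → arrive 5:27 PM UTC on Nov 20.
Flight 2 lands earlier by 9 hours 11 minutes.

the second, by 9 hours 11 minutes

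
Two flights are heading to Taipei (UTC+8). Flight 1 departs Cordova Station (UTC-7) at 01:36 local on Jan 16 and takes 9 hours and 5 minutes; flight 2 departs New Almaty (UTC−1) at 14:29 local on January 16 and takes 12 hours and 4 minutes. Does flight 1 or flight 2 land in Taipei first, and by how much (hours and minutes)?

the first, by 9 hours 52 minutes

Flight 1 in UTC: 01:36 + 7:00 = 08:36 on Jan 16.
+9 hours and 5 minutes → arrive 17:41 UTC on Jan 16.
Flight 2 in UTC: 14:29 + 1:00 = 15:29 on Jan 16.
+12 hours and 4 minutes → arrive 03:33 UTC on Jan 17.
Flight 1 lands earlier by 9 hours 52 minutes.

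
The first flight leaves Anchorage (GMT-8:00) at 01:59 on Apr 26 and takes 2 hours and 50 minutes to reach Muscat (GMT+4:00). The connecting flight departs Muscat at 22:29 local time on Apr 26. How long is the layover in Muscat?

5 hours 40 minutes

Convert departure to UTC: 01:59 + 8:00 = 09:59 UTC on Apr 26.
Add 2 hours 50 minutes flight time → 12:49 UTC.
Muscat is UTC+4:00, so local arrival = 12:49 + 4:00 = 16:49 on Apr 26.
Layover = 22:29 − 16:49 = 5 hours 40 minutes.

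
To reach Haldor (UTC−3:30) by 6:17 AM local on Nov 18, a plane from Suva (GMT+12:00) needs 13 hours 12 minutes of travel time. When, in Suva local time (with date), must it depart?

Target arrival in UTC: 6:17 AM + 3:30 = 9:47 AM on Nov 18.
Subtract 13 hours and 12 minutes → departure 8:35 PM UTC on Nov 17.
Suva is UTC+12:00: 8:35 PM + 12:00 = 8:35 AM on Nov 18.

8:35 AM on Nov 18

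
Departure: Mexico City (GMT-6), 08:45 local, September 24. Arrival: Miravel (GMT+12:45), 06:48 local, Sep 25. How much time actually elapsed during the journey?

Departure in UTC: 08:45 + 6:00 = 14:45 on Sep 24.
Arrival in UTC: 06:48 − 12:45 = 18:03 on Sep 24.
Elapsed = 18:03 − 14:45 = 3 hours 18 minutes.

3 hours 18 minutes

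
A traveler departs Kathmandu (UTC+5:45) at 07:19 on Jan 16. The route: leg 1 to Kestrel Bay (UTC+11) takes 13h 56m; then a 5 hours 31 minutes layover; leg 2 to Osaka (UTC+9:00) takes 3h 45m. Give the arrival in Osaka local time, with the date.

09:46 on January 17

Convert departure to UTC: 07:19 − 5:45 = 01:34 UTC on Jan 16.
Add 13 hours and 56 minutes leg 1 → 15:30 UTC.
Add 5 hours 31 minutes layover in Kestrel Bay → 21:01 UTC.
Add 3 hours 45 minutes leg 2 → 00:46 UTC (Jan 17).
Osaka is UTC+9:00, so local arrival = 00:46 + 9:00 = 09:46 on Jan 17.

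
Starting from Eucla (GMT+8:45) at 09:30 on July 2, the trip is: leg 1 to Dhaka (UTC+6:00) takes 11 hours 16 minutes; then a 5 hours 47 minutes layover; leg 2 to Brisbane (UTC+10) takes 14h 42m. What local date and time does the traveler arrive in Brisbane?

Convert departure to UTC: 09:30 − 8:45 = 00:45 UTC on Jul 2.
Add 11 hours and 16 minutes leg 1 → 12:01 UTC.
Add 5 hours and 47 minutes layover in Dhaka → 17:48 UTC.
Add 14 hours and 42 minutes leg 2 → 08:30 UTC (Jul 3).
Brisbane is UTC+10:00, so local arrival = 08:30 + 10:00 = 18:30 on Jul 3.

18:30 on July 3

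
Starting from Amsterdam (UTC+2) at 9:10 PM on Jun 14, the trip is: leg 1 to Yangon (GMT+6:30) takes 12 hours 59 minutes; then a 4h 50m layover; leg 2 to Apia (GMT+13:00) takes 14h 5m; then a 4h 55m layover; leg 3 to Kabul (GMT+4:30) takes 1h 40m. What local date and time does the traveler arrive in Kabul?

Convert departure to UTC: 9:10 PM − 2:00 = 7:10 PM UTC on Jun 14.
Add 12 hours 59 minutes leg 1 → 8:09 AM UTC (Jun 15).
Add 4 hours and 50 minutes layover in Yangon → 12:59 PM UTC.
Add 14 hours 5 minutes leg 2 → 3:04 AM UTC (Jun 16).
Add 4 hours 55 minutes layover in Apia → 7:59 AM UTC.
Add 1 hour 40 minutes leg 3 → 9:39 AM UTC.
Kabul is UTC+4:30, so local arrival = 9:39 AM + 4:30 = 2:09 PM on Jun 16.

2:09 PM on June 16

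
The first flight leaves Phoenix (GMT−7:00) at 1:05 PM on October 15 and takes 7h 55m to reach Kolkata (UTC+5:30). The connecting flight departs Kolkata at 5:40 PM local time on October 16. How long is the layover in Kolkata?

8 hours 10 minutes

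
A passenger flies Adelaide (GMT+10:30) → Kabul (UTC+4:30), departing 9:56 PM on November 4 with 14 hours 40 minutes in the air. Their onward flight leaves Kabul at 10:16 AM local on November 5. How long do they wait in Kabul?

Convert departure to UTC: 9:56 PM − 10:30 = 11:26 AM UTC on Nov 4.
Add 14 hours and 40 minutes flight time → 2:06 AM UTC (Nov 5).
Kabul is UTC+4:30, so local arrival = 2:06 AM + 4:30 = 6:36 AM on Nov 5.
Layover = 10:16 AM − 6:36 AM = 3 hours 40 minutes.

3 hours 40 minutes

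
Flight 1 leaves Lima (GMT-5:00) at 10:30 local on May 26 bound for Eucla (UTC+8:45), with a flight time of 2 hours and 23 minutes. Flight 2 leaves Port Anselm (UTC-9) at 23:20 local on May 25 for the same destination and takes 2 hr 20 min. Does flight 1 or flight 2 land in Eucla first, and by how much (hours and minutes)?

Flight 1 in UTC: 10:30 + 5:00 = 15:30 on May 26.
+2 hours and 23 minutes → arrive 17:53 UTC on May 26.
Flight 2 in UTC: 23:20 + 9:00 = 08:20 on May 26.
+2 hours 20 minutes → arrive 10:40 UTC on May 26.
Flight 2 lands earlier by 7 hours 13 minutes.

the second, by 7 hours 13 minutes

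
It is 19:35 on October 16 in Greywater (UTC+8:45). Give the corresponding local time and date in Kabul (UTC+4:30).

15:20 on October 16

Kabul is 4:15 behind Greywater.
Shift by the zone difference: 19:35 − 4:15 = 15:20 on Oct 16 in Kabul.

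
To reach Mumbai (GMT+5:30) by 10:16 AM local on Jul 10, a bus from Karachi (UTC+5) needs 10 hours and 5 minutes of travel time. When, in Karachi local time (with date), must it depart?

Target arrival in UTC: 10:16 AM − 5:30 = 4:46 AM on Jul 10.
Subtract 10 hours and 5 minutes → departure 6:41 PM UTC on Jul 9.
Karachi is UTC+5:00: 6:41 PM + 5:00 = 11:41 PM on Jul 9.

11:41 PM on Jul 9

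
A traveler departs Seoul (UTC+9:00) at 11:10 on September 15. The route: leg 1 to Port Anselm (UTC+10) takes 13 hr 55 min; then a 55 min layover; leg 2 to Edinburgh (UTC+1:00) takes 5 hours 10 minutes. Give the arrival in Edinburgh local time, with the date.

Convert departure to UTC: 11:10 − 9:00 = 02:10 UTC on Sep 15.
Add 13 hours 55 minutes leg 1 → 16:05 UTC.
Add 55 minutes layover in Port Anselm → 17:00 UTC.
Add 5 hours and 10 minutes leg 2 → 22:10 UTC.
Edinburgh is UTC+1:00, so local arrival = 22:10 + 1:00 = 23:10 on Sep 15.

23:10 on Sep 15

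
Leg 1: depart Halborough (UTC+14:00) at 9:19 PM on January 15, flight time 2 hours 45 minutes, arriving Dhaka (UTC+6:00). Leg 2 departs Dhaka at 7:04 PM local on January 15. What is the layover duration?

3 hours

Convert departure to UTC: 9:19 PM − 14:00 = 7:19 AM UTC on Jan 15.
Add 2 hours 45 minutes flight time → 10:04 AM UTC.
Dhaka is UTC+6:00, so local arrival = 10:04 AM + 6:00 = 4:04 PM on Jan 15.
Layover = 7:04 PM − 4:04 PM = 3 hours.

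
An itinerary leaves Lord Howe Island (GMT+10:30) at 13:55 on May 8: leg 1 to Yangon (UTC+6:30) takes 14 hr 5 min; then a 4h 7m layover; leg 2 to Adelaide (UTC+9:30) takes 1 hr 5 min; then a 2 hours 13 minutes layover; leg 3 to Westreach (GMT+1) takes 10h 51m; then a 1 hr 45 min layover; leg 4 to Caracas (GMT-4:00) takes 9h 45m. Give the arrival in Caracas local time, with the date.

Convert departure to UTC: 13:55 − 10:30 = 03:25 UTC on May 8.
Add 14 hours 5 minutes leg 1 → 17:30 UTC.
Add 4 hours 7 minutes layover in Yangon → 21:37 UTC.
Add 1 hour and 5 minutes leg 2 → 22:42 UTC.
Add 2 hours 13 minutes layover in Adelaide → 00:55 UTC (May 9).
Add 10 hours 51 minutes leg 3 → 11:46 UTC.
Add 1 hour 45 minutes layover in Westreach → 13:31 UTC.
Add 9 hours and 45 minutes leg 4 → 23:16 UTC.
Caracas is UTC−4:00, so local arrival = 23:16 − 4:00 = 19:16 on May 9.

19:16 on May 9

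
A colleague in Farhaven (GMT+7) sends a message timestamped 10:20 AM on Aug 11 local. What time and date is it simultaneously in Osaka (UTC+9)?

Osaka is 2:00 ahead of Farhaven.
Shift by the zone difference: 10:20 AM + 2:00 = 12:20 PM on Aug 11 in Osaka.

12:20 PM on August 11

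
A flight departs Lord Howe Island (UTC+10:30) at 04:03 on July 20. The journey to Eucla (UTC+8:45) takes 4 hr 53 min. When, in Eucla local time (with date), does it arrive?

07:11 on July 20

Convert departure to UTC: 04:03 − 10:30 = 17:33 UTC on Jul 19.
Add 4 hours and 53 minutes travel time → 22:26 UTC.
Eucla is UTC+8:45, so local arrival = 22:26 + 8:45 = 07:11 on Jul 20.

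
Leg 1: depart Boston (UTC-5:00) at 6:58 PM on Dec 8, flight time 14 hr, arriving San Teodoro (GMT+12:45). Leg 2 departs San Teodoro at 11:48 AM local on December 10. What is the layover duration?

Convert departure to UTC: 6:58 PM + 5:00 = 11:58 PM UTC on Dec 8.
Add 14 hours flight time → 1:58 PM UTC (Dec 9).
San Teodoro is UTC+12:45, so local arrival = 1:58 PM + 12:45 = 2:43 AM on Dec 10.
Layover = 11:48 AM − 2:43 AM = 9 hours 5 minutes.

9 hours 5 minutes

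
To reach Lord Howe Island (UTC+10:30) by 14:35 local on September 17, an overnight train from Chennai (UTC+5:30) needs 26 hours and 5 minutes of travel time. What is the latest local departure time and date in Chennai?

Target arrival in UTC: 14:35 − 10:30 = 04:05 on Sep 17.
Subtract 26 hours 5 minutes → departure 02:00 UTC on Sep 16.
Chennai is UTC+5:30: 02:00 + 5:30 = 07:30 on Sep 16.

07:30 on September 16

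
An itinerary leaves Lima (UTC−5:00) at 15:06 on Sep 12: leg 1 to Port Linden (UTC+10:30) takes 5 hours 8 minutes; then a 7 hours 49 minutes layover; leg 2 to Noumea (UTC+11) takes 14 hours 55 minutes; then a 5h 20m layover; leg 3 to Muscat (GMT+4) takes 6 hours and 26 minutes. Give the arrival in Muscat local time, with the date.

15:44 on September 14

Convert departure to UTC: 15:06 + 5:00 = 20:06 UTC on Sep 12.
Add 5 hours 8 minutes leg 1 → 01:14 UTC (Sep 13).
Add 7 hours 49 minutes layover in Port Linden → 09:03 UTC.
Add 14 hours 55 minutes leg 2 → 23:58 UTC.
Add 5 hours 20 minutes layover in Noumea → 05:18 UTC (Sep 14).
Add 6 hours and 26 minutes leg 3 → 11:44 UTC.
Muscat is UTC+4:00, so local arrival = 11:44 + 4:00 = 15:44 on Sep 14.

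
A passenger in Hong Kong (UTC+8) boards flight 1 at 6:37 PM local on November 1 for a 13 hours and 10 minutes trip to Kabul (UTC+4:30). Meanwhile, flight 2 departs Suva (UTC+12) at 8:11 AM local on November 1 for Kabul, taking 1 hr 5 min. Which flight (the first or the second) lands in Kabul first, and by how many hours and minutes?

the second, by 26 hours 31 minutes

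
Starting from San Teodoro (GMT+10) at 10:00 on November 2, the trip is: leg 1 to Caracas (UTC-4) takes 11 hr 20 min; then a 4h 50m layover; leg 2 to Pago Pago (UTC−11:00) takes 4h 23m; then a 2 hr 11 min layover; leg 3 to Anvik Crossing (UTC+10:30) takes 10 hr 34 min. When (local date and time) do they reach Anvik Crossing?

Convert departure to UTC: 10:00 − 10:00 = 00:00 UTC on Nov 2.
Add 11 hours and 20 minutes leg 1 → 11:20 UTC.
Add 4 hours and 50 minutes layover in Caracas → 16:10 UTC.
Add 4 hours and 23 minutes leg 2 → 20:33 UTC.
Add 2 hours and 11 minutes layover in Pago Pago → 22:44 UTC.
Add 10 hours 34 minutes leg 3 → 09:18 UTC (Nov 3).
Anvik Crossing is UTC+10:30, so local arrival = 09:18 + 10:30 = 19:48 on Nov 3.

19:48 on November 3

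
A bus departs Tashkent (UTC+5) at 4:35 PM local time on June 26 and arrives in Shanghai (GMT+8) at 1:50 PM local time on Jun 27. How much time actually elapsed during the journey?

18 hours 15 minutes

Departure in UTC: 4:35 PM − 5:00 = 11:35 AM on Jun 26.
Arrival in UTC: 1:50 PM − 8:00 = 5:50 AM on Jun 27.
Elapsed = 5:50 AM − 11:35 AM (+1 day) = 18 hours 15 minutes.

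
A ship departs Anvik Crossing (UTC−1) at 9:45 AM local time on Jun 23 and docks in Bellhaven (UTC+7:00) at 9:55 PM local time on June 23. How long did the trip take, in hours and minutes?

4 hours 10 minutes

Departure in UTC: 9:45 AM + 1:00 = 10:45 AM on Jun 23.
Arrival in UTC: 9:55 PM − 7:00 = 2:55 PM on Jun 23.
Elapsed = 2:55 PM − 10:45 AM = 4 hours 10 minutes.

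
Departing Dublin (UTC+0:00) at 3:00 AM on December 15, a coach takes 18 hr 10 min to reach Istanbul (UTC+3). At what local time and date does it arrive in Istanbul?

Dublin is at UTC+0, so departure is already 3:00 AM UTC on Dec 15.
Add 18 hours 10 minutes travel time → 9:10 PM UTC.
Istanbul is UTC+3:00, so local arrival = 9:10 PM + 3:00 = 12:10 AM on Dec 16.

12:10 AM on December 16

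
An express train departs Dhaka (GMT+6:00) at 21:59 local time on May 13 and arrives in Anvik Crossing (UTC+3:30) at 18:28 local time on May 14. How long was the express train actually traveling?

Anvik Crossing is 2:30 behind Dhaka.
Clock-face elapsed time (ignoring zones) is 20 hours 29 minutes.
Actual elapsed = 20 hours 29 minutes + 2:30 = 22 hours 59 minutes.

22 hours 59 minutes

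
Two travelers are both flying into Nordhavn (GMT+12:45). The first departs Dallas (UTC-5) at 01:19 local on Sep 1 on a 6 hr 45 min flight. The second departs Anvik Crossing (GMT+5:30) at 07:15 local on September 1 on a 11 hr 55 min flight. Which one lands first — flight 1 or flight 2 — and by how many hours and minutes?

the first, by 36 minutes

Flight 1 in UTC: 01:19 + 5:00 = 06:19 on Sep 1.
+6 hours and 45 minutes → arrive 13:04 UTC on Sep 1.
Flight 2 in UTC: 07:15 − 5:30 = 01:45 on Sep 1.
+11 hours and 55 minutes → arrive 13:40 UTC on Sep 1.
Flight 1 lands earlier by 36 minutes.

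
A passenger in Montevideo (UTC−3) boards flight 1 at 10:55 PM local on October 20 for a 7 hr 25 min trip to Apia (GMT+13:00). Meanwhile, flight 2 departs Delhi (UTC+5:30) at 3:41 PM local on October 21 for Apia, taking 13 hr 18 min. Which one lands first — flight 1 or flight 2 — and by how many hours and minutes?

the first, by 14 hours 9 minutes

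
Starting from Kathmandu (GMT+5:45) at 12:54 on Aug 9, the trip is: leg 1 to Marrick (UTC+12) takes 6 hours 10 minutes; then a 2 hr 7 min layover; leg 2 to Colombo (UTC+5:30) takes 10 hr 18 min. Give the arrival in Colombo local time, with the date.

07:14 on Aug 10

Convert departure to UTC: 12:54 − 5:45 = 07:09 UTC on Aug 9.
Add 6 hours 10 minutes leg 1 → 13:19 UTC.
Add 2 hours 7 minutes layover in Marrick → 15:26 UTC.
Add 10 hours and 18 minutes leg 2 → 01:44 UTC (Aug 10).
Colombo is UTC+5:30, so local arrival = 01:44 + 5:30 = 07:14 on Aug 10.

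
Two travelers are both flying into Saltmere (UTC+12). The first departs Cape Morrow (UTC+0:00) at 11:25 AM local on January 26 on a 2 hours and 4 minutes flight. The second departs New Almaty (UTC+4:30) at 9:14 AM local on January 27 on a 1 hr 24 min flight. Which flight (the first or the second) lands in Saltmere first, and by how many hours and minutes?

Flight 1 departs at 11:25 AM UTC (Jan 26).
+2 hours 4 minutes → arrive 1:29 PM UTC on Jan 26.
Flight 2 in UTC: 9:14 AM − 4:30 = 4:44 AM on Jan 27.
+1 hour 24 minutes → arrive 6:08 AM UTC on Jan 27.
Flight 1 lands earlier by 16 hours 39 minutes.

the first, by 16 hours 39 minutes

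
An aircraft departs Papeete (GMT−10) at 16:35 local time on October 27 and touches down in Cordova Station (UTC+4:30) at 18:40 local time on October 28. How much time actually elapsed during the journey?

Departure in UTC: 16:35 + 10:00 = 02:35 on Oct 28.
Arrival in UTC: 18:40 − 4:30 = 14:10 on Oct 28.
Elapsed = 14:10 − 02:35 = 11 hours 35 minutes.

11 hours 35 minutes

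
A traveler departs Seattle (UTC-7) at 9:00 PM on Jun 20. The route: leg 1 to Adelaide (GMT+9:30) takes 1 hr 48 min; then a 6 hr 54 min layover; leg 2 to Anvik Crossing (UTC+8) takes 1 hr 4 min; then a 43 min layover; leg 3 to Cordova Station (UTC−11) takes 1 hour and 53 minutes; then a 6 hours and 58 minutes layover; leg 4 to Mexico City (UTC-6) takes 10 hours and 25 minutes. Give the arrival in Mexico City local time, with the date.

Convert departure to UTC: 9:00 PM + 7:00 = 4:00 AM UTC on Jun 21.
Add 1 hour and 48 minutes leg 1 → 5:48 AM UTC.
Add 6 hours and 54 minutes layover in Adelaide → 12:42 PM UTC.
Add 1 hour 4 minutes leg 2 → 1:46 PM UTC.
Add 43 minutes layover in Anvik Crossing → 2:29 PM UTC.
Add 1 hour 53 minutes leg 3 → 4:22 PM UTC.
Add 6 hours 58 minutes layover in Cordova Station → 11:20 PM UTC.
Add 10 hours and 25 minutes leg 4 → 9:45 AM UTC (Jun 22).
Mexico City is UTC−6:00, so local arrival = 9:45 AM − 6:00 = 3:45 AM on Jun 22.

3:45 AM on June 22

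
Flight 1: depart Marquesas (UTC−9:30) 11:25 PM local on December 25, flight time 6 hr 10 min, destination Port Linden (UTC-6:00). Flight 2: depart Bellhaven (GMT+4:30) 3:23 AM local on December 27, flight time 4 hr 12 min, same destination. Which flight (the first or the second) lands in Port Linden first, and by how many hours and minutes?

the first, by 12 hours

Flight 1 in UTC: 11:25 PM + 9:30 = 8:55 AM on Dec 26.
+6 hours 10 minutes → arrive 3:05 PM UTC on Dec 26.
Flight 2 in UTC: 3:23 AM − 4:30 = 10:53 PM on Dec 26.
+4 hours and 12 minutes → arrive 3:05 AM UTC on Dec 27.
Flight 1 lands earlier by 12 hours.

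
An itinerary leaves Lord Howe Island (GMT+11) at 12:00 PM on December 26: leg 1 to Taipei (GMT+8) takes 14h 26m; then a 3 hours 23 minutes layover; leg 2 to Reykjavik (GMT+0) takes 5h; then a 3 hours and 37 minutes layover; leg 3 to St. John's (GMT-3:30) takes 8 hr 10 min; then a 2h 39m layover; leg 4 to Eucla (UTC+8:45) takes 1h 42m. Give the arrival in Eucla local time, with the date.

Convert departure to UTC: 12:00 PM − 11:00 = 1:00 AM UTC on Dec 26.
Add 14 hours and 26 minutes leg 1 → 3:26 PM UTC.
Add 3 hours 23 minutes layover in Taipei → 6:49 PM UTC.
Add 5 hours leg 2 → 11:49 PM UTC.
Add 3 hours 37 minutes layover in Reykjavik → 3:26 AM UTC (Dec 27).
Add 8 hours 10 minutes leg 3 → 11:36 AM UTC.
Add 2 hours and 39 minutes layover in St. John's → 2:15 PM UTC.
Add 1 hour 42 minutes leg 4 → 3:57 PM UTC.
Eucla is UTC+8:45, so local arrival = 3:57 PM + 8:45 = 12:42 AM on Dec 28.

12:42 AM on Dec 28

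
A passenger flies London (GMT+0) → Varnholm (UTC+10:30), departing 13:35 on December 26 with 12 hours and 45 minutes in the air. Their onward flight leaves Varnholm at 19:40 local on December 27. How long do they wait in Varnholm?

London is at UTC+0, so departure is already 13:35 UTC on Dec 26.
Add 12 hours and 45 minutes flight time → 02:20 UTC (Dec 27).
Varnholm is UTC+10:30, so local arrival = 02:20 + 10:30 = 12:50 on Dec 27.
Layover = 19:40 − 12:50 = 6 hours 50 minutes.

6 hours 50 minutes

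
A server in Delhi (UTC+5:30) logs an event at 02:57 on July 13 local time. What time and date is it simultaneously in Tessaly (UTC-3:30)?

In UTC: 02:57 − 5:30 = 21:27 on Jul 12.
Tessaly is UTC−3:30: 21:27 − 3:30 = 17:57 on Jul 12.

17:57 on July 12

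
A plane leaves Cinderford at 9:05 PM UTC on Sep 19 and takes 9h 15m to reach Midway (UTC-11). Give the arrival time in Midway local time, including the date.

Departure is given in UTC: 9:05 PM on Sep 19.
Add 9 hours and 15 minutes → 6:20 AM UTC (Sep 20).
Midway is UTC−11:00: 6:20 AM − 11:00 = 7:20 PM on Sep 19.

7:20 PM on Sep 19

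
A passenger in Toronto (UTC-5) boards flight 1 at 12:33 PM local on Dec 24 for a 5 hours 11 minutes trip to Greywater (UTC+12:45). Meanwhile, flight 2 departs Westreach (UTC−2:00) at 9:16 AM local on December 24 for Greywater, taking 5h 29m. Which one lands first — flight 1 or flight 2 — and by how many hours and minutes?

the second, by 5 hours 59 minutes

Flight 1 in UTC: 12:33 PM + 5:00 = 5:33 PM on Dec 24.
+5 hours and 11 minutes → arrive 10:44 PM UTC on Dec 24.
Flight 2 in UTC: 9:16 AM + 2:00 = 11:16 AM on Dec 24.
+5 hours 29 minutes → arrive 4:45 PM UTC on Dec 24.
Flight 2 lands earlier by 5 hours 59 minutes.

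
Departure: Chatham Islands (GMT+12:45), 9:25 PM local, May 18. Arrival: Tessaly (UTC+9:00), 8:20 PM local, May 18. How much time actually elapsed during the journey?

2 hours 40 minutes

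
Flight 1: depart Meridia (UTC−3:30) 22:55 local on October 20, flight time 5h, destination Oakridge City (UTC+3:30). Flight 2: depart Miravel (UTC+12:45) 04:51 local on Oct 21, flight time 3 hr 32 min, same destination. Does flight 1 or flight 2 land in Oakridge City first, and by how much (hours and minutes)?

Flight 1 in UTC: 22:55 + 3:30 = 02:25 on Oct 21.
+5 hours → arrive 07:25 UTC on Oct 21.
Flight 2 in UTC: 04:51 − 12:45 = 16:06 on Oct 20.
+3 hours and 32 minutes → arrive 19:38 UTC on Oct 20.
Flight 2 lands earlier by 11 hours 47 minutes.

the second, by 11 hours 47 minutes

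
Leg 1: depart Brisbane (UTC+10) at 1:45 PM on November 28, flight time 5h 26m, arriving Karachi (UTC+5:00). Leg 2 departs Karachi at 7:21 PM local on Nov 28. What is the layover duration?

5 hours 10 minutes

Convert departure to UTC: 1:45 PM − 10:00 = 3:45 AM UTC on Nov 28.
Add 5 hours 26 minutes flight time → 9:11 AM UTC.
Karachi is UTC+5:00, so local arrival = 9:11 AM + 5:00 = 2:11 PM on Nov 28.
Layover = 7:21 PM − 2:11 PM = 5 hours 10 minutes.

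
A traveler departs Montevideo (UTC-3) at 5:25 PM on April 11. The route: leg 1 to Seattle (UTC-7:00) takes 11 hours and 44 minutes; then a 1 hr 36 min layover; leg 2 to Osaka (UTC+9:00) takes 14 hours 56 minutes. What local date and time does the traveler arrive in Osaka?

Convert departure to UTC: 5:25 PM + 3:00 = 8:25 PM UTC on Apr 11.
Add 11 hours and 44 minutes leg 1 → 8:09 AM UTC (Apr 12).
Add 1 hour and 36 minutes layover in Seattle → 9:45 AM UTC.
Add 14 hours 56 minutes leg 2 → 12:41 AM UTC (Apr 13).
Osaka is UTC+9:00, so local arrival = 12:41 AM + 9:00 = 9:41 AM on Apr 13.

9:41 AM on Apr 13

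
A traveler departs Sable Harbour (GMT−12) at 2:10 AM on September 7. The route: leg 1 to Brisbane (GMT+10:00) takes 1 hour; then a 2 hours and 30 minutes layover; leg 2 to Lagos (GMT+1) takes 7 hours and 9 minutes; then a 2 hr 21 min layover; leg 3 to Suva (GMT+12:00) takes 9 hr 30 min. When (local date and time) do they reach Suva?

Convert departure to UTC: 2:10 AM + 12:00 = 2:10 PM UTC on Sep 7.
Add 1 hour leg 1 → 3:10 PM UTC.
Add 2 hours and 30 minutes layover in Brisbane → 5:40 PM UTC.
Add 7 hours 9 minutes leg 2 → 12:49 AM UTC (Sep 8).
Add 2 hours and 21 minutes layover in Lagos → 3:10 AM UTC.
Add 9 hours 30 minutes leg 3 → 12:40 PM UTC.
Suva is UTC+12:00, so local arrival = 12:40 PM + 12:00 = 12:40 AM on Sep 9.

12:40 AM on September 9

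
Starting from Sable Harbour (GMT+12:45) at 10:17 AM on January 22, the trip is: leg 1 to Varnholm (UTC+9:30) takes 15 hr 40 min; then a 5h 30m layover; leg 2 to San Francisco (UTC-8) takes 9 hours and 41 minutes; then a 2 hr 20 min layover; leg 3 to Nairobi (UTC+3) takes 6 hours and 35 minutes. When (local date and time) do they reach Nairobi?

Convert departure to UTC: 10:17 AM − 12:45 = 9:32 PM UTC on Jan 21.
Add 15 hours 40 minutes leg 1 → 1:12 PM UTC (Jan 22).
Add 5 hours 30 minutes layover in Varnholm → 6:42 PM UTC.
Add 9 hours and 41 minutes leg 2 → 4:23 AM UTC (Jan 23).
Add 2 hours and 20 minutes layover in San Francisco → 6:43 AM UTC.
Add 6 hours and 35 minutes leg 3 → 1:18 PM UTC.
Nairobi is UTC+3:00, so local arrival = 1:18 PM + 3:00 = 4:18 PM on Jan 23.

4:18 PM on Jan 23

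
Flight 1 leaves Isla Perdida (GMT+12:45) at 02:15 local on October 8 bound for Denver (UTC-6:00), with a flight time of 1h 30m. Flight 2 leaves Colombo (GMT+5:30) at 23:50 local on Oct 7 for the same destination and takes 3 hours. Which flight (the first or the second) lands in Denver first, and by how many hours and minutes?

Flight 1 in UTC: 02:15 − 12:45 = 13:30 on Oct 7.
+1 hour and 30 minutes → arrive 15:00 UTC on Oct 7.
Flight 2 in UTC: 23:50 − 5:30 = 18:20 on Oct 7.
+3 hours → arrive 21:20 UTC on Oct 7.
Flight 1 lands earlier by 6 hours 20 minutes.

the first, by 6 hours 20 minutes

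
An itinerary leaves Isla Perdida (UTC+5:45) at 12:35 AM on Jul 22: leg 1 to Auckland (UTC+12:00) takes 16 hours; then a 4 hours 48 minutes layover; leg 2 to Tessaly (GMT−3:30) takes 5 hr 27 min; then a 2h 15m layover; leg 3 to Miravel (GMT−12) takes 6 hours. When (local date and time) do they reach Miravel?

Convert departure to UTC: 12:35 AM − 5:45 = 6:50 PM UTC on Jul 21.
Add 16 hours leg 1 → 10:50 AM UTC (Jul 22).
Add 4 hours and 48 minutes layover in Auckland → 3:38 PM UTC.
Add 5 hours 27 minutes leg 2 → 9:05 PM UTC.
Add 2 hours 15 minutes layover in Tessaly → 11:20 PM UTC.
Add 6 hours leg 3 → 5:20 AM UTC (Jul 23).
Miravel is UTC−12:00, so local arrival = 5:20 AM − 12:00 = 5:20 PM on Jul 22.

5:20 PM on July 22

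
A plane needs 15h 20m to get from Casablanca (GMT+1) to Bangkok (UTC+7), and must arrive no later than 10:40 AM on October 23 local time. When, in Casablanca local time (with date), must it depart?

Target arrival in UTC: 10:40 AM − 7:00 = 3:40 AM on Oct 23.
Subtract 15 hours 20 minutes → departure 12:20 PM UTC on Oct 22.
Casablanca is UTC+1:00: 12:20 PM + 1:00 = 1:20 PM on Oct 22.

1:20 PM on Oct 22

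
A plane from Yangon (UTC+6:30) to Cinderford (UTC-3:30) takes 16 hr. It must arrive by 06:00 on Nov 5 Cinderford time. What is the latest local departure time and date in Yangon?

00:00 on November 5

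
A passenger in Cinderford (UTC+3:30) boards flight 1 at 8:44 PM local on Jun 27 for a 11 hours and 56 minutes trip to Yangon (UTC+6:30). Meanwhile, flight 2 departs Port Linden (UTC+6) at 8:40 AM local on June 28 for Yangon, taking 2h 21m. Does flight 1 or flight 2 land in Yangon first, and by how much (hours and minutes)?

the second, by 9 minutes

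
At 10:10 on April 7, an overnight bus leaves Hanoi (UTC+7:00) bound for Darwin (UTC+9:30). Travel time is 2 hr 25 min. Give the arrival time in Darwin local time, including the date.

Convert departure to UTC: 10:10 − 7:00 = 03:10 UTC on Apr 7.
Add 2 hours 25 minutes travel time → 05:35 UTC.
Darwin is UTC+9:30, so local arrival = 05:35 + 9:30 = 15:05 on Apr 7.

15:05 on April 7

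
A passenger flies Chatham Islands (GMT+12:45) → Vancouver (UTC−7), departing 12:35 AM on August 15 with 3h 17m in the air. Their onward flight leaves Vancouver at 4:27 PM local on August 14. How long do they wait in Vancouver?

8 hours 20 minutes

Convert departure to UTC: 12:35 AM − 12:45 = 11:50 AM UTC on Aug 14.
Add 3 hours and 17 minutes flight time → 3:07 PM UTC.
Vancouver is UTC−7:00, so local arrival = 3:07 PM − 7:00 = 8:07 AM on Aug 14.
Layover = 4:27 PM − 8:07 AM = 8 hours 20 minutes.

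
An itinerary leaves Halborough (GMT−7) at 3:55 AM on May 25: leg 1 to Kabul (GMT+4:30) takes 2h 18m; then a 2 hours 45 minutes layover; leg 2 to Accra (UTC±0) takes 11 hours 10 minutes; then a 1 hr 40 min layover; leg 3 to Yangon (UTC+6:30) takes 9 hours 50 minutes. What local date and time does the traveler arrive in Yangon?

Convert departure to UTC: 3:55 AM + 7:00 = 10:55 AM UTC on May 25.
Add 2 hours 18 minutes leg 1 → 1:13 PM UTC.
Add 2 hours 45 minutes layover in Kabul → 3:58 PM UTC.
Add 11 hours 10 minutes leg 2 → 3:08 AM UTC (May 26).
Add 1 hour 40 minutes layover in Accra → 4:48 AM UTC.
Add 9 hours and 50 minutes leg 3 → 2:38 PM UTC.
Yangon is UTC+6:30, so local arrival = 2:38 PM + 6:30 = 9:08 PM on May 26.

9:08 PM on May 26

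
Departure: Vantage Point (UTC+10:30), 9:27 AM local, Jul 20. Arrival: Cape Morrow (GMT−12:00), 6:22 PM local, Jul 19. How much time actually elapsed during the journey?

Departure in UTC: 9:27 AM − 10:30 = 10:57 PM on Jul 19.
Arrival in UTC: 6:22 PM + 12:00 = 6:22 AM on Jul 20.
Elapsed = 6:22 AM − 10:57 PM (+1 day) = 7 hours 25 minutes.

7 hours 25 minutes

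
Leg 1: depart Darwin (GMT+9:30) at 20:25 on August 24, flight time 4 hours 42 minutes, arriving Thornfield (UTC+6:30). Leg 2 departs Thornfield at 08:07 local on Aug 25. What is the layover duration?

10 hours

Convert departure to UTC: 20:25 − 9:30 = 10:55 UTC on Aug 24.
Add 4 hours 42 minutes flight time → 15:37 UTC.
Thornfield is UTC+6:30, so local arrival = 15:37 + 6:30 = 22:07 on Aug 24.
Layover = 08:07 − 22:07 (+1 day) = 10 hours.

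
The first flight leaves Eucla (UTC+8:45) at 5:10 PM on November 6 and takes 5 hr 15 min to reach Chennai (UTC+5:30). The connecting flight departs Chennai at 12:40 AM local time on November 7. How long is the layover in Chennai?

5 hours 30 minutes

Convert departure to UTC: 5:10 PM − 8:45 = 8:25 AM UTC on Nov 6.
Add 5 hours and 15 minutes flight time → 1:40 PM UTC.
Chennai is UTC+5:30, so local arrival = 1:40 PM + 5:30 = 7:10 PM on Nov 6.
Layover = 12:40 AM − 7:10 PM (+1 day) = 5 hours 30 minutes.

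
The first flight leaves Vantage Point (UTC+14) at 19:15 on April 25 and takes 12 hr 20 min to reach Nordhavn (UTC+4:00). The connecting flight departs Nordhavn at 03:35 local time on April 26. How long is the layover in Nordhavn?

6 hours

Convert departure to UTC: 19:15 − 14:00 = 05:15 UTC on Apr 25.
Add 12 hours and 20 minutes flight time → 17:35 UTC.
Nordhavn is UTC+4:00, so local arrival = 17:35 + 4:00 = 21:35 on Apr 25.
Layover = 03:35 − 21:35 (+1 day) = 6 hours.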